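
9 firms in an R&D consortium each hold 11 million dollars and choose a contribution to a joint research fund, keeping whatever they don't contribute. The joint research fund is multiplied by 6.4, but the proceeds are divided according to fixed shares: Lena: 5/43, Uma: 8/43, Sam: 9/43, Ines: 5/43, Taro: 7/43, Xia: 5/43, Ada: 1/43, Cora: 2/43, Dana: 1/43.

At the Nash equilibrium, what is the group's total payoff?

A player with share s gets back 6.4·s per unit contributed, so full contribution is dominant for anyone with s > 1/6.4 = 0.1563 and zero contribution is dominant for anyone below.
Uma, Sam and Taro are above the threshold, contributing 11 each; the remaining 6 contribute 0. Total contributed: 33.
The joint research fund pays out 6.4 × 33 = 211.20 in total (split across the unequal shares, but the aggregate is all that matters for the group sum).
The 6 free-riders keep 11 each, adding 66. Group total = 66 + 211.20 = 277.20.

277.20 million dollars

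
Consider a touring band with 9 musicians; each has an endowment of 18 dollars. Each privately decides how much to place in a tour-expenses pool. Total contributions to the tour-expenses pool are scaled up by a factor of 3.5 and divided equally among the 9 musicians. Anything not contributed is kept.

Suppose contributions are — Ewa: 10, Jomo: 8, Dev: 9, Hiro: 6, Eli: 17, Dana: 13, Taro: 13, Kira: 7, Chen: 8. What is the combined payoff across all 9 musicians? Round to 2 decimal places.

389.50 dollars

Total contributed: 10 + 8 + 9 + 6 + 17 + 13 + 13 + 7 + 8 = 91; total kept: 9 × 18 − 91 = 71.
The tour-expenses pool pays out 3.5 × 91 = 318.50 in aggregate.
Group total = 71 + 318.50 = 389.50.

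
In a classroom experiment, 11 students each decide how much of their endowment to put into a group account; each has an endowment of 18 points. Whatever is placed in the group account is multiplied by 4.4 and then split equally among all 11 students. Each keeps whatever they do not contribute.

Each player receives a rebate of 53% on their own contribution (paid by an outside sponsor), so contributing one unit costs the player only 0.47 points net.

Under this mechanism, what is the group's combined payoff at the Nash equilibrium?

198.00 points

With the mechanism, a contributed unit returns (4.4/11) / 0.47 = 0.8511 per unit of net cost — still below 1 — so contributing 0 remains dominant for every player.
At the Nash equilibrium no one contributes; group total payoff = 11 × 18 = 198.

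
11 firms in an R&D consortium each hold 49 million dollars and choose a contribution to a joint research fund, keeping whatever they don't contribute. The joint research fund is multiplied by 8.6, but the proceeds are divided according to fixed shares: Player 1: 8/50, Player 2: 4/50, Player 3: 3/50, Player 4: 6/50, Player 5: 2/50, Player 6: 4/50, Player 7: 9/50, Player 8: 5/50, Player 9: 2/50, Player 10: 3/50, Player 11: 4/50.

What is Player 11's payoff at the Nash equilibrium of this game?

A player with share s gets back 8.6·s per unit contributed, so full contribution is dominant for anyone with s > 1/8.6 = 0.1163 and zero contribution is dominant for anyone below.
Player 1, Player 4 and Player 7 clear that bar, contributing 49 each; the remaining 8 contribute 0. Total contributed: 147.
Player 11 keeps 49 and receives 8.6 × 147 × 4/50 = 101.14 from the joint research fund, for a payoff of 150.14.

150.14 million dollars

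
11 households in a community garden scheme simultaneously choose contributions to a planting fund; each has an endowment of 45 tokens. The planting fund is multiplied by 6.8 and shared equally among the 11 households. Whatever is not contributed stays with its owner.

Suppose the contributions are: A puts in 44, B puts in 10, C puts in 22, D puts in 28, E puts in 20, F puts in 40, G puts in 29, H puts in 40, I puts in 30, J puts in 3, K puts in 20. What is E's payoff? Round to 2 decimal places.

Total contributed: 44 + 10 + 22 + 28 + 20 + 40 + 29 + 40 + 30 + 3 + 20 = 286.
Each receives 6.8 × 286 / 11 = 176.80 from the planting fund.
E keeps 45 − 20 = 25, so E's payoff is 25 + 176.80 = 201.80.

201.80 tokens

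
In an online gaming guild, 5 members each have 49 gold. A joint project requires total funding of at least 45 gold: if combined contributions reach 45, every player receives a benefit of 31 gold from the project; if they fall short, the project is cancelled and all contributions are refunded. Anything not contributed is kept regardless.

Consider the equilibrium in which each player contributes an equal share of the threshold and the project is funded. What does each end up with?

Equal share of the threshold: 45/5 = 9.
At this profile no one gains by cutting their contribution: any cut drops the total below 45, the project is cancelled, contributions are refunded, and the deviator ends with 49, which is less than 49 − 9 + 31 = 71. Contributing more than 9 just wastes the excess. So contributing exactly 9 is a best response.
Each player's payoff: 49 − 9 + 31 = 71.

71 gold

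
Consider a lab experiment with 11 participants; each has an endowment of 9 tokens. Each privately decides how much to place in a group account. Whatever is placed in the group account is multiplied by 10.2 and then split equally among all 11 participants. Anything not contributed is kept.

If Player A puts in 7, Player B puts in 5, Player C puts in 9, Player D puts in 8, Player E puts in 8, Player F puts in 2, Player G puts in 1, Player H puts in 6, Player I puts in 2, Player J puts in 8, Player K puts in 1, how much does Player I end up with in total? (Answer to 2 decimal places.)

Total contributed: 7 + 5 + 9 + 8 + 8 + 2 + 1 + 6 + 2 + 8 + 1 = 57.
Each receives 10.2 × 57 / 11 = 52.85 from the group account.
Player I keeps 9 − 2 = 7, so Player I's payoff is 7 + 52.85 = 59.85.

59.85 tokens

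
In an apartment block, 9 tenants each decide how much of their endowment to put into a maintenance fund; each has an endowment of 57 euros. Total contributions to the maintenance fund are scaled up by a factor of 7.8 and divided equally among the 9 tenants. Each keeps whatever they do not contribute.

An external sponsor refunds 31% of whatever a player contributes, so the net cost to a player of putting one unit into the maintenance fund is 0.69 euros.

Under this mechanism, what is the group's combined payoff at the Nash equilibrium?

4160.43 euros

The effective private return per unit is now (7.8/9) / 0.69 = 1.2560 > 1, so every player's dominant strategy flips to full contribution.
So the Nash equilibrium is full contribution by all 9; the group earns 9 × (57 × 0.31 + 7.8 × 57) = 4160.43.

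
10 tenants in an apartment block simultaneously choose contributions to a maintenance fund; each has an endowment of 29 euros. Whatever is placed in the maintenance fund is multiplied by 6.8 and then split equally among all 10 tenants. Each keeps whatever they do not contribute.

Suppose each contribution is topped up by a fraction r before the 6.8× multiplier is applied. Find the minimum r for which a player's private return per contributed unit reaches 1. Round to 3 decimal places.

With matching at rate r, one contributed unit becomes (1 + r) in the maintenance fund and returns 6.8 × (1 + r) / 10 to the contributor.
Setting this equal to 1: 1 + r = 10/6.8 = 1.4706.
So the minimum matching rate is r = 1.4706 − 1 = 0.471.

0.471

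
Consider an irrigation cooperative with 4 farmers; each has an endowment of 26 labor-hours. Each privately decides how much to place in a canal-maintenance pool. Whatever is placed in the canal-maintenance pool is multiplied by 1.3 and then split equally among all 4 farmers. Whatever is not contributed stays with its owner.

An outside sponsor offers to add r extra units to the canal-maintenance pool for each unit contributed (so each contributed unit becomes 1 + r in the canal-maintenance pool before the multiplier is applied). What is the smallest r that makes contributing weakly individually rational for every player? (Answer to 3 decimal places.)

With matching at rate r, one contributed unit becomes (1 + r) in the canal-maintenance pool and returns 1.3 × (1 + r) / 4 to the contributor.
Setting this equal to 1: 1 + r = 4/1.3 = 3.0769.
So the minimum matching rate is r = 3.0769 − 1 = 2.077.

2.077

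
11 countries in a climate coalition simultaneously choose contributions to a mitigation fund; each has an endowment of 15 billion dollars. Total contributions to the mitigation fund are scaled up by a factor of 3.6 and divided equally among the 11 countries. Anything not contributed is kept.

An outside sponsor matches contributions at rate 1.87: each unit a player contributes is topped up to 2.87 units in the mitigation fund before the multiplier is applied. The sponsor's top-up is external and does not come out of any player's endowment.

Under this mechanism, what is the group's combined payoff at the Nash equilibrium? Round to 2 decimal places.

165.00 billion dollars

With the mechanism, a contributed unit returns 3.6 × 2.87 / 11 = 0.9393 per unit of net cost — still below 1 — so contributing 0 remains dominant for every player.
At the Nash equilibrium no one contributes; group total payoff = 11 × 15 = 165.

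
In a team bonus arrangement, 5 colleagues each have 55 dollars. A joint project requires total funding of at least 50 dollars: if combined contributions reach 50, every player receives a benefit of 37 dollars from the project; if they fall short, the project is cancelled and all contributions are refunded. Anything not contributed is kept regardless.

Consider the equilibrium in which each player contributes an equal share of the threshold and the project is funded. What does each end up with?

Equal share of the threshold: 50/5 = 10.
At this profile no one gains by cutting their contribution: any cut drops the total below 50, the project is cancelled, contributions are refunded, and the deviator ends with 55, which is less than 55 − 10 + 37 = 82. Contributing more than 10 just wastes the excess. So contributing exactly 10 is a best response.
Each player's payoff: 55 − 10 + 37 = 82.

82 dollars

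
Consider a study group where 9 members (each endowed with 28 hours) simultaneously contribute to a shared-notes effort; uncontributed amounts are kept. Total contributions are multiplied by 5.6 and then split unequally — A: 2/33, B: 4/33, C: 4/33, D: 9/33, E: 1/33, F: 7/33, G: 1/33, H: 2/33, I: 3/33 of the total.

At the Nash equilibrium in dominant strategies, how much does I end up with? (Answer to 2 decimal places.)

56.51 hours

A player with share s gets back 5.6·s per unit contributed, so full contribution is dominant for anyone with s > 1/5.6 = 0.1786 and zero contribution is dominant for anyone below.
The shares above 0.1786 belong to D and F, contributing 28 each; the remaining 7 contribute 0. Total contributed: 56.
I keeps 28 and receives 5.6 × 56 × 3/33 = 28.51 from the shared-notes effort, for a payoff of 56.51.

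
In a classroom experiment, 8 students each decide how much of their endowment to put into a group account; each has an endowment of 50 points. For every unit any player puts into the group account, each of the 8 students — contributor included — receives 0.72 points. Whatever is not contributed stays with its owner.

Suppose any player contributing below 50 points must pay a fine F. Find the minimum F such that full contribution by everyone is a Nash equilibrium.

Given the others contribute fully, the best deviation is to contribute 0 (any partial contribution still incurs the fine and gives up units whose private return 0.72 is below 1).
Deviating from 50 to 0 saves 50 points but forfeits the deviator's share of the drop in the group account: 0.72 × 50 = 36.00.
So the deviation gain is 50 − 36.00 = 14.00, and the fine must be at least 14.00 points to wipe it out.

14.00 points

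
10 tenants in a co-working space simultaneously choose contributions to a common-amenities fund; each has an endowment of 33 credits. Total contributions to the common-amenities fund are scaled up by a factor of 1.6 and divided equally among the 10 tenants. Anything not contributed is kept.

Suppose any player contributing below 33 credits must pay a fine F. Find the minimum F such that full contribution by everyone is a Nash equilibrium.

Given the others contribute fully, the best deviation is to contribute 0 (any partial contribution still incurs the fine and gives up units whose private return 0.1600 is below 1).
Deviating from 33 to 0 saves 33 credits but forfeits the deviator's share of the drop in the common-amenities fund: 1.6/10 × 33 = 5.28.
So the deviation gain is 33 − 5.28 = 27.72, and the fine must be at least 27.72 credits to wipe it out.

27.72 credits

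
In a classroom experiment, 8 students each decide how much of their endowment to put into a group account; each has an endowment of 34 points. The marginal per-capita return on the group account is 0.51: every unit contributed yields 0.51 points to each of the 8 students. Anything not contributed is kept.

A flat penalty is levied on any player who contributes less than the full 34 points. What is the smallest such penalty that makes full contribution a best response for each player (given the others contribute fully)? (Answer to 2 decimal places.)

Given the others contribute fully, the best deviation is to contribute 0 (any partial contribution still incurs the fine and gives up units whose private return 0.51 is below 1).
Deviating from 34 to 0 saves 34 points but forfeits the deviator's share of the drop in the group account: 0.51 × 34 = 17.34.
So the deviation gain is 34 − 17.34 = 16.66, and the fine must be at least 16.66 points to wipe it out.

16.66 points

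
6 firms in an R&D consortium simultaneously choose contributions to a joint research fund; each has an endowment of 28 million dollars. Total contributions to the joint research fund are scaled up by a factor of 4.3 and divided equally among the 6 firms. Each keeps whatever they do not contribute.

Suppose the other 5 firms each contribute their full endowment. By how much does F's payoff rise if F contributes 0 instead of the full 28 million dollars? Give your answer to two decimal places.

7.93 million dollars

Switching from a contribution of 28 to 0 lets F keep an extra 28 million dollars, but lowers the joint research fund by 28, which costs F their own share of that drop: 4.3/6 × 28 = 20.07.
Net gain = 28 − 20.07 = 7.93. The private return per contributed unit (0.7167) is below 1, so free-riding is indeed the best response regardless of what the others do.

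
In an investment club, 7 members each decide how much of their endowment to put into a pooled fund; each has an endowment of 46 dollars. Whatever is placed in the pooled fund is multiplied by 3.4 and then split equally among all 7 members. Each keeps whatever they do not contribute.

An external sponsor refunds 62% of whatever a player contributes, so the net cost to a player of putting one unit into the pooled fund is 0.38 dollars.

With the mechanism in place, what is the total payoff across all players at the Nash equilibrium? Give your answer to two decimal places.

With the mechanism, a contributed unit returns (3.4/7) / 0.38 = 1.2782 per unit of net cost to the contributor — now above 1 — so contributing fully is weakly dominant for every player.
So the Nash equilibrium is full contribution by all 7; the group earns 7 × (46 × 0.62 + 3.4 × 46) = 1294.44.

1294.44 dollars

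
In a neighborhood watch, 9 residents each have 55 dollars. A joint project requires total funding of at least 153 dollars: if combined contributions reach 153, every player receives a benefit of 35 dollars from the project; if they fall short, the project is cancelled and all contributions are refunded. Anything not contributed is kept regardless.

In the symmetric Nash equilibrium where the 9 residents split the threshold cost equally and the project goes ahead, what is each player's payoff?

Equal share of the threshold: 153/9 = 17.
At this profile no one gains by cutting their contribution: any cut drops the total below 153, the project is cancelled, contributions are refunded, and the deviator ends with 55, which is less than 55 − 17 + 35 = 73. Contributing more than 17 just wastes the excess. So contributing exactly 17 is a best response.
Each player's payoff: 55 − 17 + 35 = 73.

73 dollars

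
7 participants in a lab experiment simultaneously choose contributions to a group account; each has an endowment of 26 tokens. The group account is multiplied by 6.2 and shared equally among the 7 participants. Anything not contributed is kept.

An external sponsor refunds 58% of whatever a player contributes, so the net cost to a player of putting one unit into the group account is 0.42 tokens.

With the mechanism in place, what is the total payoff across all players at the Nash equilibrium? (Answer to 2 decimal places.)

Under the mechanism each unit contributed yields (6.2/7) / 0.42 = 2.1088 back to its contributor per unit of net cost, which exceeds 1, making full contribution the dominant choice for everyone.
At the Nash equilibrium everyone contributes 26. Group total payoff = 7 × (26 × 0.58 + 6.2 × 26) = 1233.96.

1233.96 tokens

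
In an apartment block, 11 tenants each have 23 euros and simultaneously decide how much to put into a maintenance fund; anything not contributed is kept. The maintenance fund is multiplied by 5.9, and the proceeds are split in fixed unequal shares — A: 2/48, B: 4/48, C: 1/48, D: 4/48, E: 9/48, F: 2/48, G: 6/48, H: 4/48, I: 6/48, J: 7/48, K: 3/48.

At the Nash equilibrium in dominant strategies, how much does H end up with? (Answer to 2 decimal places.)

34.31 euros

Player j's private return per contributed unit is 5.9 × (j's share). Contributing is weakly dominant for j when that share is at least 1/5.9 = 0.1695, and contributing 0 is dominant otherwise.
E alone (share 9/48) is above the threshold, contributing 23; the remaining 10 contribute 0. Total contributed: 23.
H keeps 23 and receives 5.9 × 23 × 4/48 = 11.31 from the maintenance fund, for a payoff of 34.31.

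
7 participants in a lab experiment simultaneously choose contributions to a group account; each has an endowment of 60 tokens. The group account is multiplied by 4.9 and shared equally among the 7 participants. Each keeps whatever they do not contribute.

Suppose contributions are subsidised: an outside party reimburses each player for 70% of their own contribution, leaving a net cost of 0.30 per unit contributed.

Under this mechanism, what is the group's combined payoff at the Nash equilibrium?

With the mechanism, a contributed unit returns (4.9/7) / 0.30 = 2.3333 per unit of net cost to the contributor — now above 1 — so contributing fully is weakly dominant for every player.
So the Nash equilibrium is full contribution by all 7; the group earns 7 × (60 × 0.70 + 4.9 × 60) = 2352.00.

2352.00 tokens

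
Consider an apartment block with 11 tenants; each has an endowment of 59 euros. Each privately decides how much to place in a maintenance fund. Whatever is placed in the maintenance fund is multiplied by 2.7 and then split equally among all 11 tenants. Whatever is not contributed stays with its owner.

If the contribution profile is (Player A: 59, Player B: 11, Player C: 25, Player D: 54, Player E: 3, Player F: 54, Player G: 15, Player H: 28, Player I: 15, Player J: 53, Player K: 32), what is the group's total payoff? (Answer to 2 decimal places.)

Total contributed: 59 + 11 + 25 + 54 + 3 + 54 + 15 + 28 + 15 + 53 + 32 = 349; total kept: 11 × 59 − 349 = 300.
The maintenance fund pays out 2.7 × 349 = 942.30 in aggregate.
Group total = 300 + 942.30 = 1242.30.

1242.30 euros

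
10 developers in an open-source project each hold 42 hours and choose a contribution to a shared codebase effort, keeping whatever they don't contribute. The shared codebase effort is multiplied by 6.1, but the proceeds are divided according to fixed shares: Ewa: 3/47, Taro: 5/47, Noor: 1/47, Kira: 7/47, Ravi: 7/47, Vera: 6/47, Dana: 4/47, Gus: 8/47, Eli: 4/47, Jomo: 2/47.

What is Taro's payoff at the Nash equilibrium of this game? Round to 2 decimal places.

69.26 hours

Player j's private return per contributed unit is 6.1 × (j's share). Contributing is weakly dominant for j when that share is at least 1/6.1 = 0.1639, and contributing 0 is dominant otherwise.
The only share above 0.1639 is Gus's 8/47, contributing 42; the remaining 9 contribute 0. Total contributed: 42.
Taro keeps 42 and receives 6.1 × 42 × 5/47 = 27.26 from the shared codebase effort, for a payoff of 69.26.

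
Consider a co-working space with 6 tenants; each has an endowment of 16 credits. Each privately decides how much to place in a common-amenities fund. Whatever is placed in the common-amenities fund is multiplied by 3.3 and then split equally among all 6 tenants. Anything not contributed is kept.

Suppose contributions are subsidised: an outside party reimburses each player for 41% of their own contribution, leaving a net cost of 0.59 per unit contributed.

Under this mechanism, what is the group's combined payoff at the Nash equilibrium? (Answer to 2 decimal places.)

The effective private return is (3.3/6) / 0.59 = 0.9322, which is still under 1, so the mechanism doesn't change anyone's dominant strategy: zero contribution.
Everyone keeps their endowment and the group total is 6 × 16 = 96.

96.00 credits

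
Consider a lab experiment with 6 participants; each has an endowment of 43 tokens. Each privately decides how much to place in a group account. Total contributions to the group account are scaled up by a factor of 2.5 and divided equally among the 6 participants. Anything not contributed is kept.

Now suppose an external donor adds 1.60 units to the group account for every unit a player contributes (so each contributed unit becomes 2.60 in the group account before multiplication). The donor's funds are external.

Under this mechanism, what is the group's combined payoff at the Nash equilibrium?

1677.00 tokens

Under the mechanism each unit contributed yields 2.5 × 2.60 / 6 = 1.0833 back to its contributor per unit of net cost, which exceeds 1, making full contribution the dominant choice for everyone.
So the Nash equilibrium is full contribution by all 6; the group earns 2.5 × 2.60 × 258 = 1677.00.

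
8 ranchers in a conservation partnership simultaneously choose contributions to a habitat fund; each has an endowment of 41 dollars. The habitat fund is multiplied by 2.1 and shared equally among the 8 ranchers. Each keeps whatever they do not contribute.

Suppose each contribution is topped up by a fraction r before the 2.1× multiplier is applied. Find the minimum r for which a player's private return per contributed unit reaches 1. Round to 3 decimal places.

With matching at rate r, one contributed unit becomes (1 + r) in the habitat fund and returns 2.1 × (1 + r) / 8 to the contributor.
Setting this equal to 1: 1 + r = 8/2.1 = 3.8095.
So the minimum matching rate is r = 3.8095 − 1 = 2.810.

2.810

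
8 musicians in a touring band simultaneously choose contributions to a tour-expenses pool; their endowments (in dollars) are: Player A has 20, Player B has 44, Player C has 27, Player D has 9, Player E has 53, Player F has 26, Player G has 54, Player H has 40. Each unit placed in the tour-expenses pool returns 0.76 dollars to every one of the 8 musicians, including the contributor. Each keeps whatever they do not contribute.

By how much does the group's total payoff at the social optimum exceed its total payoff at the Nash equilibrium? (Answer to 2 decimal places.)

The private return per contributed unit is 0.76 < 1 for everyone, so the Nash equilibrium is zero contribution and the group total is Σ E_j = 20 + 44 + 27 + 9 + 53 + 26 + 54 + 40 = 273.
Each contributed unit returns 6.080 to the group, so the social optimum is full contribution by everyone: group total = 6.080 × 273 = 1659.84.
Efficiency loss = (6.080 − 1) × 273 = 1386.84.

1386.84 dollars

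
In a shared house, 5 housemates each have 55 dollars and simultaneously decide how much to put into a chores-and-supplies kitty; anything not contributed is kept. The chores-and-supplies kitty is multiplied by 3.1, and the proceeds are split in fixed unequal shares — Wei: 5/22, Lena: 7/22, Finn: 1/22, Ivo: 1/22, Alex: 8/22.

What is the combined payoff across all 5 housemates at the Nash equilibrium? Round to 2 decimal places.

For player j, contributing a unit is worthwhile iff 3.1 × (j's share) ≥ 1, i.e. iff j's share is at least 0.3226.
Alex alone (share 8/22) is above the threshold, contributing 55; the remaining 4 contribute 0. Total contributed: 55.
The chores-and-supplies kitty pays out 3.1 × 55 = 170.50 in total (split across the unequal shares, but the aggregate is all that matters for the group sum).
The 4 free-riders keep 55 each, adding 220. Group total = 220 + 170.50 = 390.50.

390.50 dollars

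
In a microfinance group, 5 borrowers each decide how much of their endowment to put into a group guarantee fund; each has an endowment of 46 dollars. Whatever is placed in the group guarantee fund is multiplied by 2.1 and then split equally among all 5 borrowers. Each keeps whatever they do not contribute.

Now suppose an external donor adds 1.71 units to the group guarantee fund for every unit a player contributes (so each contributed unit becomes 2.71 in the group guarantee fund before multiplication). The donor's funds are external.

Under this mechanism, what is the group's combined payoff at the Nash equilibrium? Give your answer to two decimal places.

With the mechanism, a contributed unit returns 2.1 × 2.71 / 5 = 1.1382 per unit of net cost to the contributor — now above 1 — so contributing fully is weakly dominant for every player.
At the Nash equilibrium everyone contributes 46. Group total payoff = 2.1 × 2.71 × 230 = 1308.93.

1308.93 dollars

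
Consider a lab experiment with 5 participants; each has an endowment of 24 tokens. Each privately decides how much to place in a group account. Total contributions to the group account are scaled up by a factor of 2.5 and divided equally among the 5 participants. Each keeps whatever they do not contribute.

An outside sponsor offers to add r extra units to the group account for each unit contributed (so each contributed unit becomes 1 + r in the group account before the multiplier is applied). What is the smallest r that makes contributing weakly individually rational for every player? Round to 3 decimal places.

1.000

With matching at rate r, one contributed unit becomes (1 + r) in the group account and returns 2.5 × (1 + r) / 5 to the contributor.
Setting this equal to 1: 1 + r = 5/2.5 = 2.0000.
So the minimum matching rate is r = 2.0000 − 1 = 1.000.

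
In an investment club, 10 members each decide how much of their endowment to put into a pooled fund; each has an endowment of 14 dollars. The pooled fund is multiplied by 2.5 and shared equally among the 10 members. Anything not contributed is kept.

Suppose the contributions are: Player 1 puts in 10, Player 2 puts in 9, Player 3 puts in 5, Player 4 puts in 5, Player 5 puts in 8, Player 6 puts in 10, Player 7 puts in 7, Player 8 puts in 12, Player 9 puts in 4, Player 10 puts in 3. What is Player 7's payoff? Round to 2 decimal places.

Total contributed: 10 + 9 + 5 + 5 + 8 + 10 + 7 + 12 + 4 + 3 = 73.
Each receives 2.5 × 73 / 10 = 18.25 from the pooled fund.
Player 7 keeps 14 − 7 = 7, so Player 7's payoff is 7 + 18.25 = 25.25.

25.25 dollars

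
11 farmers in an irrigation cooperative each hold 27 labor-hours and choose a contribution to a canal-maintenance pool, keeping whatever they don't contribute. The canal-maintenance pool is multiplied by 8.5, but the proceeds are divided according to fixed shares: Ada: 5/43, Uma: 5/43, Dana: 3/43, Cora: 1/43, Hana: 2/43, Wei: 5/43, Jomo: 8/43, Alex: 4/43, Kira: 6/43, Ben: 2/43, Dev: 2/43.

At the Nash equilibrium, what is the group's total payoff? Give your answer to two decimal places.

Each unit j contributes comes back to j as 8.5 × (j's share), so j prefers to contribute only if that share exceeds 1/8.5 = 0.1176; otherwise keeping the unit dominates.
Jomo and Kira are above the threshold, contributing 27 each; the remaining 9 contribute 0. Total contributed: 54.
The canal-maintenance pool pays out 8.5 × 54 = 459.00 in total (split across the unequal shares, but the aggregate is all that matters for the group sum).
The 9 free-riders keep 27 each, adding 243. Group total = 243 + 459.00 = 702.00.

702.00 labor-hours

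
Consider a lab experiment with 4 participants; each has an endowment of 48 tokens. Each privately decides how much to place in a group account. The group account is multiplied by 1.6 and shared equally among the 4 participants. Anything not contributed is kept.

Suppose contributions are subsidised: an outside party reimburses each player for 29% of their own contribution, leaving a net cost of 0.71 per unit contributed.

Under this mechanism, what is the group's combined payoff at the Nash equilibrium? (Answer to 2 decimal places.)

192.00 tokens

With the mechanism, a contributed unit returns (1.6/4) / 0.71 = 0.5634 per unit of net cost — still below 1 — so contributing 0 remains dominant for every player.
Everyone keeps their endowment and the group total is 4 × 48 = 192.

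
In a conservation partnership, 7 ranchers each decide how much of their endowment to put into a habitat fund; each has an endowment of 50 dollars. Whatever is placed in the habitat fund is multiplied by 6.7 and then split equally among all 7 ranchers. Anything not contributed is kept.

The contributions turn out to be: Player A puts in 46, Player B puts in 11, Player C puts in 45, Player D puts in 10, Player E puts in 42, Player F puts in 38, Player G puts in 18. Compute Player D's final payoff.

241.00 dollars

Total contributed: 46 + 11 + 45 + 10 + 42 + 38 + 18 = 210.
Each receives 6.7 × 210 / 7 = 201.00 from the habitat fund.
Player D keeps 50 − 10 = 40, so Player D's payoff is 40 + 201.00 = 241.00.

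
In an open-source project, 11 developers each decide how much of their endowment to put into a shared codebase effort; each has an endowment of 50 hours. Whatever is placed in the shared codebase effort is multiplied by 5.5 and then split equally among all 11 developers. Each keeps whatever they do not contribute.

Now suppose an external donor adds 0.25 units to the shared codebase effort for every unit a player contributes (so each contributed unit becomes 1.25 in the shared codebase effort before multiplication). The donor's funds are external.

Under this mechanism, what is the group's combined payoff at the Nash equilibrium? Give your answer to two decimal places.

550.00 hours

With the mechanism, a contributed unit returns 5.5 × 1.25 / 11 = 0.6250 per unit of net cost — still below 1 — so contributing 0 remains dominant for every player.
At the Nash equilibrium no one contributes; group total payoff = 11 × 50 = 550.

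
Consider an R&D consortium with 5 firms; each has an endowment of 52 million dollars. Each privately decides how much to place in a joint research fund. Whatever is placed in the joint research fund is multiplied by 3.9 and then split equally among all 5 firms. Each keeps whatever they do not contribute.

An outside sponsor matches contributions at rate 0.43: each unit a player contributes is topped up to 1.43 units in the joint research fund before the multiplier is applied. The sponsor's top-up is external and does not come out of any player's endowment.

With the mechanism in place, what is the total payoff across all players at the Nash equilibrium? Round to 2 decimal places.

Under the mechanism each unit contributed yields 3.9 × 1.43 / 5 = 1.1154 back to its contributor per unit of net cost, which exceeds 1, making full contribution the dominant choice for everyone.
So the Nash equilibrium is full contribution by all 5; the group earns 3.9 × 1.43 × 260 = 1450.02.

1450.02 million dollars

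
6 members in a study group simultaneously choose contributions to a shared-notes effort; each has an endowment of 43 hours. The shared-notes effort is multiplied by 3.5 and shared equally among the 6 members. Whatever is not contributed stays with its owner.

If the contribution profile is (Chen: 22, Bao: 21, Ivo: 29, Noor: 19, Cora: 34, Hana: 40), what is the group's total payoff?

670.50 hours

Total contributed: 22 + 21 + 29 + 19 + 34 + 40 = 165; total kept: 6 × 43 − 165 = 93.
The shared-notes effort pays out 3.5 × 165 = 577.50 in aggregate.
Group total = 93 + 577.50 = 670.50.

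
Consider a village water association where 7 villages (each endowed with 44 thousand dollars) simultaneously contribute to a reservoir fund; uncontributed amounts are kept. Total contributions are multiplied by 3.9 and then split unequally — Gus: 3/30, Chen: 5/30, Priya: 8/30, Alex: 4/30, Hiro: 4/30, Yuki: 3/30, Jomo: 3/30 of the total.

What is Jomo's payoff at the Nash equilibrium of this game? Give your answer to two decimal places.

61.16 thousand dollars

A player with share s gets back 3.9·s per unit contributed, so full contribution is dominant for anyone with s > 1/3.9 = 0.2564 and zero contribution is dominant for anyone below.
The only share above 0.2564 is Priya's 8/30, contributing 44; the remaining 6 contribute 0. Total contributed: 44.
Jomo keeps 44 and receives 3.9 × 44 × 3/30 = 17.16 from the reservoir fund, for a payoff of 61.16.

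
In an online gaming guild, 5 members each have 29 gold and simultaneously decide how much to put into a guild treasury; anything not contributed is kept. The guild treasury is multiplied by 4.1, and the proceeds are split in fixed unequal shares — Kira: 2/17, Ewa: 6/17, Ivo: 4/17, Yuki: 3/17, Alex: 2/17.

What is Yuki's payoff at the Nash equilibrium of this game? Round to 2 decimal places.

For player j, contributing a unit is worthwhile iff 4.1 × (j's share) ≥ 1, i.e. iff j's share is at least 0.2439.
Ewa alone (share 6/17) is above the threshold, contributing 29; the remaining 4 contribute 0. Total contributed: 29.
Yuki keeps 29 and receives 4.1 × 29 × 3/17 = 20.98 from the guild treasury, for a payoff of 49.98.

49.98 gold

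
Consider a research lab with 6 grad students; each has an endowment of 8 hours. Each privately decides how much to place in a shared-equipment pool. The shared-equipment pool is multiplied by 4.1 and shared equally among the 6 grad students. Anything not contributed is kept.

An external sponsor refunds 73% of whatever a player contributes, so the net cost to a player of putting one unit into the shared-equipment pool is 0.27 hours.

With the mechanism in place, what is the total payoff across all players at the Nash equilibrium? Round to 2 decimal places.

231.84 hours

The effective private return per unit is now (4.1/6) / 0.27 = 2.5309 > 1, so every player's dominant strategy flips to full contribution.
So the Nash equilibrium is full contribution by all 6; the group earns 6 × (8 × 0.73 + 4.1 × 8) = 231.84.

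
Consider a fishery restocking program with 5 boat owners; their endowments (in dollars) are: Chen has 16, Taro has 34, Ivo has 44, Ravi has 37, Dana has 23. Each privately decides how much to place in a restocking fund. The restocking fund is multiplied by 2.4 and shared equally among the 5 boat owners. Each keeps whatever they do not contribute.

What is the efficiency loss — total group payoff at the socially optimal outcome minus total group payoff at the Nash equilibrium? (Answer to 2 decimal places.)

The private return per contributed unit is 2.4/5 = 0.4800 < 1 for every player regardless of endowment, so the Nash equilibrium is zero contribution and the group total is Σ E_j = 16 + 34 + 44 + 37 + 23 = 154.
Each contributed unit returns 2.400 to the group, so the social optimum is full contribution by everyone: group total = 2.400 × 154 = 369.60.
Efficiency loss = (2.400 − 1) × 154 = 215.60.

215.60 dollars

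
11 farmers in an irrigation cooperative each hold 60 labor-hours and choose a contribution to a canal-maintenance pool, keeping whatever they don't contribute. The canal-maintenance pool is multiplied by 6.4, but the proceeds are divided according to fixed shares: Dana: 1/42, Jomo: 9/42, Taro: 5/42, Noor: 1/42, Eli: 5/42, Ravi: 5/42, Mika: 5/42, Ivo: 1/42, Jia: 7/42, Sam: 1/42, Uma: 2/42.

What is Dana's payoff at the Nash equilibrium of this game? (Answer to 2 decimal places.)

For player j, contributing a unit is worthwhile iff 6.4 × (j's share) ≥ 1, i.e. iff j's share is at least 0.1563.
Jomo and Jia clear that bar, contributing 60 each; the remaining 9 contribute 0. Total contributed: 120.
Dana keeps 60 and receives 6.4 × 120 × 1/42 = 18.29 from the canal-maintenance pool, for a payoff of 78.29.

78.29 labor-hours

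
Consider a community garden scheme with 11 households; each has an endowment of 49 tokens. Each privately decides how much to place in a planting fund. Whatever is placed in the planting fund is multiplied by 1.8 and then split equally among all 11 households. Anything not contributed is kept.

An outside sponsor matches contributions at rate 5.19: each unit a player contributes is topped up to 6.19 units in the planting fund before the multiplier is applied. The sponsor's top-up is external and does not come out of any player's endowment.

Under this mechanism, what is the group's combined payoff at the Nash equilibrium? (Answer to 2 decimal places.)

The effective private return per unit is now 1.8 × 6.19 / 11 = 1.0129 > 1, so every player's dominant strategy flips to full contribution.
So the Nash equilibrium is full contribution by all 11; the group earns 1.8 × 6.19 × 539 = 6005.54.

6005.54 tokens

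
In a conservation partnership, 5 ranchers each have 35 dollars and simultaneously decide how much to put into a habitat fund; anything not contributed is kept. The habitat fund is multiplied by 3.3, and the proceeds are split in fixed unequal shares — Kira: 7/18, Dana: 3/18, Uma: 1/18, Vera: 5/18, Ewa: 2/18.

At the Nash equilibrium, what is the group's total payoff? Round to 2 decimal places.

For player j, contributing a unit is worthwhile iff 3.3 × (j's share) ≥ 1, i.e. iff j's share is at least 0.3030.
The only share above 0.3030 is Kira's 7/18, contributing 35; the remaining 4 contribute 0. Total contributed: 35.
The habitat fund pays out 3.3 × 35 = 115.50 in total (split across the unequal shares, but the aggregate is all that matters for the group sum).
The 4 free-riders keep 35 each, adding 140. Group total = 140 + 115.50 = 255.50.

255.50 dollars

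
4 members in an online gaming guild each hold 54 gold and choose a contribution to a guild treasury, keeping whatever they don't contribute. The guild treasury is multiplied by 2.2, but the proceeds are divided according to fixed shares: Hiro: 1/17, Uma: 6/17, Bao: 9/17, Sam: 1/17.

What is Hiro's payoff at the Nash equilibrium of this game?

60.99 gold

Each unit j contributes comes back to j as 2.2 × (j's share), so j prefers to contribute only if that share exceeds 1/2.2 = 0.4545; otherwise keeping the unit dominates.
Only Bao (9/17) clears that bar, contributing 54; the remaining 3 contribute 0. Total contributed: 54.
Hiro keeps 54 and receives 2.2 × 54 × 1/17 = 6.99 from the guild treasury, for a payoff of 60.99.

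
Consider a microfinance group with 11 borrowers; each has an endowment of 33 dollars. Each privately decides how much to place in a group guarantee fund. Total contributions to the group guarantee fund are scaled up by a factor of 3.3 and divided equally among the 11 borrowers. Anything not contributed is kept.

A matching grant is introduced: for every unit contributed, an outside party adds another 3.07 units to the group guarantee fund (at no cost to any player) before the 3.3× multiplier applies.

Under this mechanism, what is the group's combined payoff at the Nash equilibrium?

Under the mechanism each unit contributed yields 3.3 × 4.07 / 11 = 1.2210 back to its contributor per unit of net cost, which exceeds 1, making full contribution the dominant choice for everyone.
At the Nash equilibrium everyone contributes 33. Group total payoff = 3.3 × 4.07 × 363 = 4875.45.

4875.45 dollars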